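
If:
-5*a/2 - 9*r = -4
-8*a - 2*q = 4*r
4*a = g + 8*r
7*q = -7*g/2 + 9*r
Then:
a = 136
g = 2528/3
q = -1408/3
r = -112/3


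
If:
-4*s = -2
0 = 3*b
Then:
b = 0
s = 1/2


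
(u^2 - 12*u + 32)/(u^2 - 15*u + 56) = (u - 4)/(u - 7)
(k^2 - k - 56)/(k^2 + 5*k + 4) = (k^2 - k - 56)/(k^2 + 5*k + 4)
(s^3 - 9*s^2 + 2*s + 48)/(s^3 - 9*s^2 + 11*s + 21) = (s^2 - 6*s - 16)/(s^2 - 6*s - 7)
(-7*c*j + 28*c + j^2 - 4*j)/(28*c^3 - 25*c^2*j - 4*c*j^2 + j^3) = (4 - j)/(4*c^2 - 3*c*j - j^2)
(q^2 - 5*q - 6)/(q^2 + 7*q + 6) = (q - 6)/(q + 6)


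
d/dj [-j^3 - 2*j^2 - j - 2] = -3*j^2 - 4*j - 1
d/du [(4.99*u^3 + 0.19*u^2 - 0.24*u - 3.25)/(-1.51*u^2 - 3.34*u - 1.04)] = (-7.5349*u^4 - 33.3332*u^3 - 16.5658*u^2 - 10.2102*u - 10.6054)/(2.2801*u^4 + 10.0868*u^3 + 14.2964*u^2 + 6.9472*u + 1.0816)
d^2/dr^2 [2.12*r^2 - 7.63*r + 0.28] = 4.24000000000000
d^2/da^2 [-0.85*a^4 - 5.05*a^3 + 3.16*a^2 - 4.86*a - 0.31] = -10.2*a^2 - 30.3*a + 6.32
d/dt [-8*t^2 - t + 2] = -16*t - 1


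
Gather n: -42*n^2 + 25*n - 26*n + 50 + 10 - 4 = -42*n^2 - n + 56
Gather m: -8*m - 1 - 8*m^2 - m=-8*m^2 - 9*m - 1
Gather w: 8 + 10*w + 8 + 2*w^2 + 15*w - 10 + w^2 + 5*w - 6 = 3*w^2 + 30*w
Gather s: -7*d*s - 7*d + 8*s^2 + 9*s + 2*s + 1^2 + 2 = -7*d + 8*s^2 + s*(11 - 7*d) + 3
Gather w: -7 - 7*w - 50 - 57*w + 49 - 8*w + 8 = -72*w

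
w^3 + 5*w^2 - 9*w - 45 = (w - 3)*(w + 3)*(w + 5)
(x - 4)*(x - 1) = x^2 - 5*x + 4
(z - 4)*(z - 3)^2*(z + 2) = z^4 - 8*z^3 + 13*z^2 + 30*z - 72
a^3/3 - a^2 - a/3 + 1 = (a/3 + 1/3)*(a - 3)*(a - 1)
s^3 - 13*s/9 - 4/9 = (s - 4/3)*(s + 1/3)*(s + 1)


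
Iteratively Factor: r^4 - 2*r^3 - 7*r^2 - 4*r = (r + 1)*(r^3 - 3*r^2 - 4*r) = r*(r + 1)*(r^2 - 3*r - 4) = r*(r + 1)^2*(r - 4)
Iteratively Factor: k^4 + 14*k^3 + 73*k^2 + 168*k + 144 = (k + 3)*(k^3 + 11*k^2 + 40*k + 48) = (k + 3)*(k + 4)*(k^2 + 7*k + 12) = (k + 3)^2*(k + 4)*(k + 4)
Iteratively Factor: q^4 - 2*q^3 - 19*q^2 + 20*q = (q - 1)*(q^3 - q^2 - 20*q) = (q - 5)*(q - 1)*(q^2 + 4*q) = q*(q - 5)*(q - 1)*(q + 4)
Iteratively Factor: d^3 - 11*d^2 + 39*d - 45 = (d - 3)*(d^2 - 8*d + 15) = (d - 5)*(d - 3)*(d - 3)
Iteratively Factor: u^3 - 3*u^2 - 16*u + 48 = (u - 3)*(u^2 - 16) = (u - 3)*(u + 4)*(u - 4)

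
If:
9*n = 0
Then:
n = 0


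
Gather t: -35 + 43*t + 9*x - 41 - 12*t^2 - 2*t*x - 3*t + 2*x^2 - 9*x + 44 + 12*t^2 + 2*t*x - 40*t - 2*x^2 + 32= 0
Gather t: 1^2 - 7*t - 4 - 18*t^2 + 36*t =-18*t^2 + 29*t - 3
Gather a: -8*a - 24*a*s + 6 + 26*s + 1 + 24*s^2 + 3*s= a*(-24*s - 8) + 24*s^2 + 29*s + 7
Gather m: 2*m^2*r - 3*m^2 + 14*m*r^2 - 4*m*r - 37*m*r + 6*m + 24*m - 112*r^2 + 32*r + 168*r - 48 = m^2*(2*r - 3) + m*(14*r^2 - 41*r + 30) - 112*r^2 + 200*r - 48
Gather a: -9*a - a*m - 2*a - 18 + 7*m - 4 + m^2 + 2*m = a*(-m - 11) + m^2 + 9*m - 22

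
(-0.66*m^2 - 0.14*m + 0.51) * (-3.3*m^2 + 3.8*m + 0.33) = 2.178*m^4 - 2.046*m^3 - 2.4328*m^2 + 1.8918*m + 0.1683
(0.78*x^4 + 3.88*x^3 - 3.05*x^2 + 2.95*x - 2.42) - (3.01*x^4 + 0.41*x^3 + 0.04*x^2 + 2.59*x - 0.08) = -2.23*x^4 + 3.47*x^3 - 3.09*x^2 + 0.36*x - 2.34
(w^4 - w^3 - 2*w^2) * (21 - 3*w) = -3*w^5 + 24*w^4 - 15*w^3 - 42*w^2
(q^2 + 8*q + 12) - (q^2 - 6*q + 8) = 14*q + 4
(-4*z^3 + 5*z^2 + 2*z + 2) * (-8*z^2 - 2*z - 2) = 32*z^5 - 32*z^4 - 18*z^3 - 30*z^2 - 8*z - 4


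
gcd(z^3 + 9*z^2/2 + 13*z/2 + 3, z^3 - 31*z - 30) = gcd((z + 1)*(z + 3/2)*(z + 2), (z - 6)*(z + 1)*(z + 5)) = z + 1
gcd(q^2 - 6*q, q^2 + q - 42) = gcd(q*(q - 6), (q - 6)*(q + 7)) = q - 6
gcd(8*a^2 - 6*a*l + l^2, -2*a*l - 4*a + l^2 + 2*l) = 2*a - l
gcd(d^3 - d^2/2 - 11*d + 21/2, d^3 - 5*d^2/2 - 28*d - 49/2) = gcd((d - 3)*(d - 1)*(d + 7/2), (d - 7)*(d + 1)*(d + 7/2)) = d + 7/2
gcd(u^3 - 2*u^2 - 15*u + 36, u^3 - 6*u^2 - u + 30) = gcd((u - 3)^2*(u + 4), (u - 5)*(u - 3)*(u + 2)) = u - 3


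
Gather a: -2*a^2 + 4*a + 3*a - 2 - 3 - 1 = -2*a^2 + 7*a - 6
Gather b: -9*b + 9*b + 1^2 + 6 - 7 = 0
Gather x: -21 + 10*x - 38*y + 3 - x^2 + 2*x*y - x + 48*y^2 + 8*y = -x^2 + x*(2*y + 9) + 48*y^2 - 30*y - 18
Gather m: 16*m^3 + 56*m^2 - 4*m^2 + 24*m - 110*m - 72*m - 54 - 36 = 16*m^3 + 52*m^2 - 158*m - 90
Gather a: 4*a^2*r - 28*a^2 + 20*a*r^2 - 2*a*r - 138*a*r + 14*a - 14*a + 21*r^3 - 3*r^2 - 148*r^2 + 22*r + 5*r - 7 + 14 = a^2*(4*r - 28) + a*(20*r^2 - 140*r) + 21*r^3 - 151*r^2 + 27*r + 7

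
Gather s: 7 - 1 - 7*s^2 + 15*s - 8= -7*s^2 + 15*s - 2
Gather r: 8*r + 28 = 8*r + 28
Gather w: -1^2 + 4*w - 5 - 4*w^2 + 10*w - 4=-4*w^2 + 14*w - 10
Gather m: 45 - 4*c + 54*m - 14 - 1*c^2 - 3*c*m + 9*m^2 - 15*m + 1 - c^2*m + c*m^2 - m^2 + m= -c^2 - 4*c + m^2*(c + 8) + m*(-c^2 - 3*c + 40) + 32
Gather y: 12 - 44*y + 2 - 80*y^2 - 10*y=-80*y^2 - 54*y + 14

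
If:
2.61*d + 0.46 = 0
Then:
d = -0.18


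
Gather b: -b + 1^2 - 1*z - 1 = -b - z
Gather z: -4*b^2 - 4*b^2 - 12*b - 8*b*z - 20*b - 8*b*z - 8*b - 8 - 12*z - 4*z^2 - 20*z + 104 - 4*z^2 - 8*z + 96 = -8*b^2 - 40*b - 8*z^2 + z*(-16*b - 40) + 192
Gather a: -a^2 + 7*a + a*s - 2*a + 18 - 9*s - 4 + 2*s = -a^2 + a*(s + 5) - 7*s + 14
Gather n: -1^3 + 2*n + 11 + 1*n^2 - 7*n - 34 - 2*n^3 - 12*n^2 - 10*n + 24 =-2*n^3 - 11*n^2 - 15*n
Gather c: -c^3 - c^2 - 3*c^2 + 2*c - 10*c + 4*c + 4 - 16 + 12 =-c^3 - 4*c^2 - 4*c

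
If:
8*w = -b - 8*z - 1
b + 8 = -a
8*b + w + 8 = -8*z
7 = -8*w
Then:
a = -49/8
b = -15/8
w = -7/8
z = 63/64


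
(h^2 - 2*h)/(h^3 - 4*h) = 1/(h + 2)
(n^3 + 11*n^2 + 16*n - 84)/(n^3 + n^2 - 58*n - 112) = (n^2 + 4*n - 12)/(n^2 - 6*n - 16)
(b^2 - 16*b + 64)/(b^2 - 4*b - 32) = (b - 8)/(b + 4)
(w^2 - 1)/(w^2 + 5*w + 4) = (w - 1)/(w + 4)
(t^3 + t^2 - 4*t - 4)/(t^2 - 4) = t + 1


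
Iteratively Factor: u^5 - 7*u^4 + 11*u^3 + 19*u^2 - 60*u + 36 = (u + 2)*(u^4 - 9*u^3 + 29*u^2 - 39*u + 18) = (u - 2)*(u + 2)*(u^3 - 7*u^2 + 15*u - 9) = (u - 3)*(u - 2)*(u + 2)*(u^2 - 4*u + 3) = (u - 3)*(u - 2)*(u - 1)*(u + 2)*(u - 3)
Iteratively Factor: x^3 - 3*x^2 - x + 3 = (x + 1)*(x^2 - 4*x + 3) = (x - 1)*(x + 1)*(x - 3)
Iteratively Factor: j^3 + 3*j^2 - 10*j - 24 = (j + 4)*(j^2 - j - 6) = (j + 2)*(j + 4)*(j - 3)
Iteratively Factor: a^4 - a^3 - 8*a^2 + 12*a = (a + 3)*(a^3 - 4*a^2 + 4*a) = (a - 2)*(a + 3)*(a^2 - 2*a) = (a - 2)^2*(a + 3)*(a)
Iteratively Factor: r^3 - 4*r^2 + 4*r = (r - 2)*(r^2 - 2*r) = r*(r - 2)*(r - 2)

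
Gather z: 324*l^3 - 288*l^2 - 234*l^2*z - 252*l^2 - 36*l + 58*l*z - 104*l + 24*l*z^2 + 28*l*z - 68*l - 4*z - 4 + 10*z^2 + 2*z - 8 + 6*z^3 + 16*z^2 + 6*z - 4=324*l^3 - 540*l^2 - 208*l + 6*z^3 + z^2*(24*l + 26) + z*(-234*l^2 + 86*l + 4) - 16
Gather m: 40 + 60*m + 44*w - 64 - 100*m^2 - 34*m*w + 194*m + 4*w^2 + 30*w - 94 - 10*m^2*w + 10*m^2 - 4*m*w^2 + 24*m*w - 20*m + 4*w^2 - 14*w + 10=m^2*(-10*w - 90) + m*(-4*w^2 - 10*w + 234) + 8*w^2 + 60*w - 108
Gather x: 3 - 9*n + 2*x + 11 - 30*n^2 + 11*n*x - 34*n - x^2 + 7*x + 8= -30*n^2 - 43*n - x^2 + x*(11*n + 9) + 22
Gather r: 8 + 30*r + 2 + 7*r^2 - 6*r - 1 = 7*r^2 + 24*r + 9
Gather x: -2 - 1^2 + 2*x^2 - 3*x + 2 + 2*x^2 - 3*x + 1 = 4*x^2 - 6*x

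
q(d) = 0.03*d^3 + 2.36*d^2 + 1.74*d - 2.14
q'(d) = 0.09*d^2 + 4.72*d + 1.74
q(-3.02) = 13.30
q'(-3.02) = -11.69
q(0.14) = -1.85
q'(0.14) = 2.40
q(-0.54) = -2.40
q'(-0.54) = -0.78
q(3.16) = 27.87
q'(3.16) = 17.55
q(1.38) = 4.83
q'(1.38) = 8.42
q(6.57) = 119.67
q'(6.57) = 36.64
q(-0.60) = -2.34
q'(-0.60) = -1.06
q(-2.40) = 6.86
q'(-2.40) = -9.07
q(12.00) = 410.42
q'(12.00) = 71.34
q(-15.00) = 401.51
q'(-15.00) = -48.81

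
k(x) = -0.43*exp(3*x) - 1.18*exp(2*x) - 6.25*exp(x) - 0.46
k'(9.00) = -686497238547.76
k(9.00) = -228858272867.09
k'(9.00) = -686497238547.76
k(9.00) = -228858272867.09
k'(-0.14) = -8.06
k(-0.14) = -7.07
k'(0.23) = -14.18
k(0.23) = -11.05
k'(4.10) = -292377.59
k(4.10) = -99143.18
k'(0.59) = -26.53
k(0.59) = -18.10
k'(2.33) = -1714.12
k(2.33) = -656.21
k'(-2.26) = -0.68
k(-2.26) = -1.13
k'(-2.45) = -0.56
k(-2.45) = -1.01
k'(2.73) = -5300.75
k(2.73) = -1923.74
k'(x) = -1.29*exp(3*x) - 2.36*exp(2*x) - 6.25*exp(x)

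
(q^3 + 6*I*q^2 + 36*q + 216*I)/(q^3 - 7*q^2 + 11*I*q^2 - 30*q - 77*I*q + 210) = (q^2 + 36)/(q^2 + q*(-7 + 5*I) - 35*I)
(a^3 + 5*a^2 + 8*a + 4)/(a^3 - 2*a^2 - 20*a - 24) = (a + 1)/(a - 6)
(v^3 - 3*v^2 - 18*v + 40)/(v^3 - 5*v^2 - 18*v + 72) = (v^2 - 7*v + 10)/(v^2 - 9*v + 18)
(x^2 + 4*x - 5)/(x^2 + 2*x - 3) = (x + 5)/(x + 3)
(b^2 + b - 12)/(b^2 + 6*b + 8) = (b - 3)/(b + 2)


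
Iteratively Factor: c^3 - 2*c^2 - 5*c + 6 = (c + 2)*(c^2 - 4*c + 3) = (c - 1)*(c + 2)*(c - 3)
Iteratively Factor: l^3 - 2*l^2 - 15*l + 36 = (l + 4)*(l^2 - 6*l + 9) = (l - 3)*(l + 4)*(l - 3)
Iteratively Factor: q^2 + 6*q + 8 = (q + 4)*(q + 2)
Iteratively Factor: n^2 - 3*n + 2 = (n - 2)*(n - 1)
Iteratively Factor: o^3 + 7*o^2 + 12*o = (o + 4)*(o^2 + 3*o) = o*(o + 4)*(o + 3)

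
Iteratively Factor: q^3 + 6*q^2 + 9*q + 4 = (q + 1)*(q^2 + 5*q + 4) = (q + 1)^2*(q + 4)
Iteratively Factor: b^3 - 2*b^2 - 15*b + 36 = (b - 3)*(b^2 + b - 12) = (b - 3)*(b + 4)*(b - 3)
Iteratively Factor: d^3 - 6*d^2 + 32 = (d - 4)*(d^2 - 2*d - 8) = (d - 4)^2*(d + 2)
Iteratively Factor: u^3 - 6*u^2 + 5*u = (u - 5)*(u^2 - u) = u*(u - 5)*(u - 1)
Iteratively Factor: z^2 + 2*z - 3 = (z + 3)*(z - 1)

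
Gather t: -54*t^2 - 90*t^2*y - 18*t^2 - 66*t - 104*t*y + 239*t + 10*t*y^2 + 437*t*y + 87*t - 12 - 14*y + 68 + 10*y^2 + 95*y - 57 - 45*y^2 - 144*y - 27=t^2*(-90*y - 72) + t*(10*y^2 + 333*y + 260) - 35*y^2 - 63*y - 28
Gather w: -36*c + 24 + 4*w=-36*c + 4*w + 24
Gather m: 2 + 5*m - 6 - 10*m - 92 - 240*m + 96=-245*m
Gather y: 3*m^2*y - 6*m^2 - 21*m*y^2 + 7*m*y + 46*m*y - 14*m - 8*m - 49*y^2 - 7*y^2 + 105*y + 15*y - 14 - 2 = -6*m^2 - 22*m + y^2*(-21*m - 56) + y*(3*m^2 + 53*m + 120) - 16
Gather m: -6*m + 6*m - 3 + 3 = 0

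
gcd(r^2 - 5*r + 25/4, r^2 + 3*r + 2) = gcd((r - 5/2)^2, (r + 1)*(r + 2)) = 1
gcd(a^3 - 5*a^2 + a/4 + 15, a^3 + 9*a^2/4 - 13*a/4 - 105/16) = a + 3/2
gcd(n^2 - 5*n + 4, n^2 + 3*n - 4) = n - 1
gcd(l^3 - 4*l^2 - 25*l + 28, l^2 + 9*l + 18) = 1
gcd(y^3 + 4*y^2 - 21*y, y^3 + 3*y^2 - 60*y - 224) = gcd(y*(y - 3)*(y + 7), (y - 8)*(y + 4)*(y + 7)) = y + 7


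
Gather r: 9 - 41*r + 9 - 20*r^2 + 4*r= -20*r^2 - 37*r + 18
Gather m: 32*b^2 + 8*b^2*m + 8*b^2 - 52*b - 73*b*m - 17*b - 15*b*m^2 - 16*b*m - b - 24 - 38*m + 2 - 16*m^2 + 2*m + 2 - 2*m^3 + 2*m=40*b^2 - 70*b - 2*m^3 + m^2*(-15*b - 16) + m*(8*b^2 - 89*b - 34) - 20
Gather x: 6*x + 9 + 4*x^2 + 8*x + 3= 4*x^2 + 14*x + 12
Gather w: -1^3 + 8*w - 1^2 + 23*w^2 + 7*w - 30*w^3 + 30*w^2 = -30*w^3 + 53*w^2 + 15*w - 2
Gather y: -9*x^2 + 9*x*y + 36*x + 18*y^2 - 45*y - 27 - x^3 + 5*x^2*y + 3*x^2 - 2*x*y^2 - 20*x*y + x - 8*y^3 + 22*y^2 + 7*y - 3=-x^3 - 6*x^2 + 37*x - 8*y^3 + y^2*(40 - 2*x) + y*(5*x^2 - 11*x - 38) - 30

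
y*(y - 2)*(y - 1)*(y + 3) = y^4 - 7*y^2 + 6*y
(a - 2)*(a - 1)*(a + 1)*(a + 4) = a^4 + 2*a^3 - 9*a^2 - 2*a + 8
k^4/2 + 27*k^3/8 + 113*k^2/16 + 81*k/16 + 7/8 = (k/2 + 1/2)*(k + 1/4)*(k + 2)*(k + 7/2)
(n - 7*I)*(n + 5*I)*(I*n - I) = I*n^3 + 2*n^2 - I*n^2 - 2*n + 35*I*n - 35*I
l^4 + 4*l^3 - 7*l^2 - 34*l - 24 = (l - 3)*(l + 1)*(l + 2)*(l + 4)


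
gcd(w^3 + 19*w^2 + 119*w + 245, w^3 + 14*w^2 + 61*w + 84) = w + 7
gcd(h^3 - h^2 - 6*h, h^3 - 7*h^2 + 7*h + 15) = h - 3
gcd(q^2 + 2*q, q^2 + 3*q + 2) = q + 2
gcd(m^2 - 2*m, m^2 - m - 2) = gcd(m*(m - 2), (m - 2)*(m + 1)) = m - 2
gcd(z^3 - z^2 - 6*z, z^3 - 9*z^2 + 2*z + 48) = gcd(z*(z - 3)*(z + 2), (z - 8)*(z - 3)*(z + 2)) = z^2 - z - 6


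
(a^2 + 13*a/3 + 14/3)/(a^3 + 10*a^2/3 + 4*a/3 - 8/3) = (3*a + 7)/(3*a^2 + 4*a - 4)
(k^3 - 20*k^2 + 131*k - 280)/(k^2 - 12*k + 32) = (k^2 - 12*k + 35)/(k - 4)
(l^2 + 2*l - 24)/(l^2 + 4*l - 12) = (l - 4)/(l - 2)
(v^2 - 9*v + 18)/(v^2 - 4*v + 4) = (v^2 - 9*v + 18)/(v^2 - 4*v + 4)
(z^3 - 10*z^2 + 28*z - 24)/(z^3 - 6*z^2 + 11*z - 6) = (z^2 - 8*z + 12)/(z^2 - 4*z + 3)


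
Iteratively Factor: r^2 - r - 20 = (r - 5)*(r + 4)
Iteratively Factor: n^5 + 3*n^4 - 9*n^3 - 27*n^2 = (n)*(n^4 + 3*n^3 - 9*n^2 - 27*n) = n*(n + 3)*(n^3 - 9*n) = n*(n + 3)^2*(n^2 - 3*n) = n*(n - 3)*(n + 3)^2*(n)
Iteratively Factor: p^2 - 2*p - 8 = (p - 4)*(p + 2)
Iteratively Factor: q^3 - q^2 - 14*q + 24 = (q - 3)*(q^2 + 2*q - 8) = (q - 3)*(q - 2)*(q + 4)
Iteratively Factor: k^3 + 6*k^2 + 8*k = (k + 4)*(k^2 + 2*k) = k*(k + 4)*(k + 2)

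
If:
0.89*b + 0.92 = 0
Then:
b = -1.03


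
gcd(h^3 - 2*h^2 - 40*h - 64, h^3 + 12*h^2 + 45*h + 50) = h + 2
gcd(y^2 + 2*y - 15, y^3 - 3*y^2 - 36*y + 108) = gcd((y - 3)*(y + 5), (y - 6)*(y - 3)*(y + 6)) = y - 3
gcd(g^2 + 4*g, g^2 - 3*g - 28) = g + 4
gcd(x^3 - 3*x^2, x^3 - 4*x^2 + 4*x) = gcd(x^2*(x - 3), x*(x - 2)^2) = x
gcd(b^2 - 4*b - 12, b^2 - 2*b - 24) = b - 6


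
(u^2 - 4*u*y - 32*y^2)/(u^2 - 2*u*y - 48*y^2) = (u + 4*y)/(u + 6*y)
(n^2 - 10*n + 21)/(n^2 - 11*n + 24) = (n - 7)/(n - 8)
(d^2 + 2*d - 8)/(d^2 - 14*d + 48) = (d^2 + 2*d - 8)/(d^2 - 14*d + 48)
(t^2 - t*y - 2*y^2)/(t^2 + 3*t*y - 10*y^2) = (t + y)/(t + 5*y)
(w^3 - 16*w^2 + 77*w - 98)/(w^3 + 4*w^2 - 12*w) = (w^2 - 14*w + 49)/(w*(w + 6))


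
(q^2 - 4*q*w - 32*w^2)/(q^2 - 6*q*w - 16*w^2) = (q + 4*w)/(q + 2*w)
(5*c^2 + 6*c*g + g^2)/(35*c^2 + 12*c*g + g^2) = (c + g)/(7*c + g)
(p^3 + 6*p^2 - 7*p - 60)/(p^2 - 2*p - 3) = (p^2 + 9*p + 20)/(p + 1)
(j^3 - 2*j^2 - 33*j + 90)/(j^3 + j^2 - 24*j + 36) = (j - 5)/(j - 2)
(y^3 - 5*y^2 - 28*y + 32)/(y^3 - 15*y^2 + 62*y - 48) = (y + 4)/(y - 6)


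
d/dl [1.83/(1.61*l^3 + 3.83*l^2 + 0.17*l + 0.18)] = (-8.8389*l^2 - 14.0178*l - 0.3111)/(1.61*l^3 + 3.83*l^2 + 0.17*l + 0.18)^2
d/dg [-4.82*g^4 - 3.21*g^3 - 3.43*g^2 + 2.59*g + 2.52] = -19.28*g^3 - 9.63*g^2 - 6.86*g + 2.59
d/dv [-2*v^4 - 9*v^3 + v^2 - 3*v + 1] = -8*v^3 - 27*v^2 + 2*v - 3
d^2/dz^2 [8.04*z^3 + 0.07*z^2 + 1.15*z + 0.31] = 48.24*z + 0.14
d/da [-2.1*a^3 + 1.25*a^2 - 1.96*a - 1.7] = -6.3*a^2 + 2.5*a - 1.96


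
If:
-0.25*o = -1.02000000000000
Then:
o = 4.08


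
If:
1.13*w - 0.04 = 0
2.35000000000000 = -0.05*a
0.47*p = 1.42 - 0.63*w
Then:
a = -47.00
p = 2.97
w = 0.04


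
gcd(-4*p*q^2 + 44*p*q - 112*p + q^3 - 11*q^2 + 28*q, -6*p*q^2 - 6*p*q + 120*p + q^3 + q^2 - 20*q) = q - 4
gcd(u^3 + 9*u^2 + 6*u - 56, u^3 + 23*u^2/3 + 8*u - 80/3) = u + 4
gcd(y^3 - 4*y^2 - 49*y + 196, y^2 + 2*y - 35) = y + 7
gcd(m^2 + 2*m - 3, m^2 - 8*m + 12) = 1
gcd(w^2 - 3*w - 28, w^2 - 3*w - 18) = 1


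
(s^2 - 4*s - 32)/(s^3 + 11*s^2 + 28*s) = (s - 8)/(s*(s + 7))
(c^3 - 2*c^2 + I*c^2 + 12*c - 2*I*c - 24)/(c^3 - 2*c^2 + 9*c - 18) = (c + 4*I)/(c + 3*I)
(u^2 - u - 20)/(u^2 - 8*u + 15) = (u + 4)/(u - 3)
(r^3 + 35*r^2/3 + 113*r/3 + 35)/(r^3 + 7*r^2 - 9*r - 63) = (r + 5/3)/(r - 3)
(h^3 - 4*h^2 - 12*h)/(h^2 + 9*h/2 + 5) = 2*h*(h - 6)/(2*h + 5)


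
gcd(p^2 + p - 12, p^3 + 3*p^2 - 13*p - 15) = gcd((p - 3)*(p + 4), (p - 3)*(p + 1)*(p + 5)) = p - 3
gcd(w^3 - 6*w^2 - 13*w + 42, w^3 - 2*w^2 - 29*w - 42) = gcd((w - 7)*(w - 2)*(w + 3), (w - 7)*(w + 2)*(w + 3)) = w^2 - 4*w - 21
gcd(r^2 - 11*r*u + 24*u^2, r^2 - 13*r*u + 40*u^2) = r - 8*u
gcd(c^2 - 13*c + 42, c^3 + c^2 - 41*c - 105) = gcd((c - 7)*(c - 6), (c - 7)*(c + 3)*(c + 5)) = c - 7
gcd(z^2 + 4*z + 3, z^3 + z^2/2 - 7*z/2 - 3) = z + 1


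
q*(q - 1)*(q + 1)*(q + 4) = q^4 + 4*q^3 - q^2 - 4*q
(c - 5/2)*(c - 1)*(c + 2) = c^3 - 3*c^2/2 - 9*c/2 + 5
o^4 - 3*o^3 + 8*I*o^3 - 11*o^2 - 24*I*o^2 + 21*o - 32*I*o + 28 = (o - 4)*(o + 1)*(o + I)*(o + 7*I)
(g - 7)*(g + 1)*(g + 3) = g^3 - 3*g^2 - 25*g - 21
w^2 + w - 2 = (w - 1)*(w + 2)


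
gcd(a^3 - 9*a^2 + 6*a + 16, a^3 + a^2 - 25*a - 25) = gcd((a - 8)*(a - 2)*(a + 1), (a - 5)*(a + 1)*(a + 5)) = a + 1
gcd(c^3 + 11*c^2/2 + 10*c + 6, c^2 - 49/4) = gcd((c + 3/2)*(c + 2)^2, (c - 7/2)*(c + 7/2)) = 1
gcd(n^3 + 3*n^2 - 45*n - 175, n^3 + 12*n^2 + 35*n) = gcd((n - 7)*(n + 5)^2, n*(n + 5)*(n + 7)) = n + 5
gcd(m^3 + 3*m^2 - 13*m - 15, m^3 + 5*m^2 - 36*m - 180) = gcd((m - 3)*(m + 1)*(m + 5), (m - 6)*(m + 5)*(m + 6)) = m + 5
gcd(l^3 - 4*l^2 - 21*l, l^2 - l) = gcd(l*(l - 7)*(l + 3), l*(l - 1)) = l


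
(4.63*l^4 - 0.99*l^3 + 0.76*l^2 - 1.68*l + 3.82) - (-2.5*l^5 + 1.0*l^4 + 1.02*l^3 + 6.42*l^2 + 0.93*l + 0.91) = 2.5*l^5 + 3.63*l^4 - 2.01*l^3 - 5.66*l^2 - 2.61*l + 2.91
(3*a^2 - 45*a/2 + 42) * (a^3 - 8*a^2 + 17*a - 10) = 3*a^5 - 93*a^4/2 + 273*a^3 - 1497*a^2/2 + 939*a - 420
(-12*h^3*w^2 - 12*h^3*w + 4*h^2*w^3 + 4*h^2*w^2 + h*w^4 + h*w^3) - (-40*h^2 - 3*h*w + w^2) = -12*h^3*w^2 - 12*h^3*w + 4*h^2*w^3 + 4*h^2*w^2 + 40*h^2 + h*w^4 + h*w^3 + 3*h*w - w^2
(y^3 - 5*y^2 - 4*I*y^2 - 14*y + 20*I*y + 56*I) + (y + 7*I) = y^3 - 5*y^2 - 4*I*y^2 - 13*y + 20*I*y + 63*I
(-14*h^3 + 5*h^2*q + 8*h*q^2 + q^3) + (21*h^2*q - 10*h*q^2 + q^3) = -14*h^3 + 26*h^2*q - 2*h*q^2 + 2*q^3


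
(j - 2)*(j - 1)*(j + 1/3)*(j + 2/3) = j^4 - 2*j^3 - 7*j^2/9 + 4*j/3 + 4/9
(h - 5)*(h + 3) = h^2 - 2*h - 15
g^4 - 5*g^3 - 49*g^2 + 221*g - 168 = (g - 8)*(g - 3)*(g - 1)*(g + 7)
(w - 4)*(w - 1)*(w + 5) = w^3 - 21*w + 20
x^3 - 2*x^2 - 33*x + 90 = (x - 5)*(x - 3)*(x + 6)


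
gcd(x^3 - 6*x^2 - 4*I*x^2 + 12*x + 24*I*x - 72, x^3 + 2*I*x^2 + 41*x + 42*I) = x - 6*I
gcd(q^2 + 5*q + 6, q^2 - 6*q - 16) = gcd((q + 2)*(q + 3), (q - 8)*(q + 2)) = q + 2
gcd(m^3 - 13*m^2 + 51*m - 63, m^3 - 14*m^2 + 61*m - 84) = m^2 - 10*m + 21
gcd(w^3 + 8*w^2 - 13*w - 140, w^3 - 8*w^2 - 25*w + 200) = w + 5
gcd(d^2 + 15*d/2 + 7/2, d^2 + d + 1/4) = d + 1/2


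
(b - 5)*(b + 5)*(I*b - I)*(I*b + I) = -b^4 + 26*b^2 - 25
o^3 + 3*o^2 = o^2*(o + 3)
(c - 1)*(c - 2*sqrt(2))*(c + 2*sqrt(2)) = c^3 - c^2 - 8*c + 8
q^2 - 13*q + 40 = (q - 8)*(q - 5)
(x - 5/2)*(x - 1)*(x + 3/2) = x^3 - 2*x^2 - 11*x/4 + 15/4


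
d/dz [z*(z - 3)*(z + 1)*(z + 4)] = 4*z^3 + 6*z^2 - 22*z - 12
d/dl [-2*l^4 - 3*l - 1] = -8*l^3 - 3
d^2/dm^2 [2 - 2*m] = 0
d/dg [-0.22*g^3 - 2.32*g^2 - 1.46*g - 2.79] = -0.66*g^2 - 4.64*g - 1.46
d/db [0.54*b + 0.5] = 0.540000000000000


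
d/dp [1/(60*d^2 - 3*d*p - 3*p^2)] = (d + 2*p)/(3*(-20*d^2 + d*p + p^2)^2)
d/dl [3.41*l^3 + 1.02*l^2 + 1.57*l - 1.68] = 10.23*l^2 + 2.04*l + 1.57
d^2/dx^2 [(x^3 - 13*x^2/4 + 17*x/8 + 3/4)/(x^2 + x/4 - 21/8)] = 720/(64*x^3 + 336*x^2 + 588*x + 343)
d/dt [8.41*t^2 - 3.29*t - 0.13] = 16.82*t - 3.29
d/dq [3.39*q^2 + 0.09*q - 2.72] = 6.78*q + 0.09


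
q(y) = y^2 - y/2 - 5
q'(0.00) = -0.50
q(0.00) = -5.00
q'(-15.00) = -30.50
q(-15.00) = 227.50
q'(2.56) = 4.62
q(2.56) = 0.27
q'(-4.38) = -9.26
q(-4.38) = 16.37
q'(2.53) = 4.56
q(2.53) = 0.14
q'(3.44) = 6.38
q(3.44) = 5.11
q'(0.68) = 0.86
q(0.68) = -4.88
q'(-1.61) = -3.72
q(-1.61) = -1.60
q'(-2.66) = -5.82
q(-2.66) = 3.41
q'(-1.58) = -3.66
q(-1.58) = -1.71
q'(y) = 2*y - 1/2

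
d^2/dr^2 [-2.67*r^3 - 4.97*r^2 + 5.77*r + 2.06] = -16.02*r - 9.94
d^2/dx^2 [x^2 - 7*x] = 2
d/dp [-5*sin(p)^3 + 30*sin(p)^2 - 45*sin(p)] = 15*(-sin(p)^2 + 4*sin(p) - 3)*cos(p)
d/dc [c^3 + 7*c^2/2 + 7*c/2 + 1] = 3*c^2 + 7*c + 7/2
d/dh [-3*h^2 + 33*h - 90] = 33 - 6*h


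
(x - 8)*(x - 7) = x^2 - 15*x + 56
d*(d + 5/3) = d^2 + 5*d/3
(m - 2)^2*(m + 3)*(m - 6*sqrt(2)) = m^4 - 6*sqrt(2)*m^3 - m^3 - 8*m^2 + 6*sqrt(2)*m^2 + 12*m + 48*sqrt(2)*m - 72*sqrt(2)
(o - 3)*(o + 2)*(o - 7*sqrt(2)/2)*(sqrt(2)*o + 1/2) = sqrt(2)*o^4 - 13*o^3/2 - sqrt(2)*o^3 - 31*sqrt(2)*o^2/4 + 13*o^2/2 + 7*sqrt(2)*o/4 + 39*o + 21*sqrt(2)/2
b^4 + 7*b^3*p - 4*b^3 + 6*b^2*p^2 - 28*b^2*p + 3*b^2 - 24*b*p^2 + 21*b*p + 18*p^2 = (b - 3)*(b - 1)*(b + p)*(b + 6*p)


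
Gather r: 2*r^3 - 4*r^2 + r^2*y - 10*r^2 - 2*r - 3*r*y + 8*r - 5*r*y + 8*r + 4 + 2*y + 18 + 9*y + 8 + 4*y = 2*r^3 + r^2*(y - 14) + r*(14 - 8*y) + 15*y + 30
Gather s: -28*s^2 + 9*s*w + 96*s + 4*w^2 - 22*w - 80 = -28*s^2 + s*(9*w + 96) + 4*w^2 - 22*w - 80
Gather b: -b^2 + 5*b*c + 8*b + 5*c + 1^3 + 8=-b^2 + b*(5*c + 8) + 5*c + 9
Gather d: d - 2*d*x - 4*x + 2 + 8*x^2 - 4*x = d*(1 - 2*x) + 8*x^2 - 8*x + 2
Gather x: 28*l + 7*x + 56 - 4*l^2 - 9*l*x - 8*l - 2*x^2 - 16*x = -4*l^2 + 20*l - 2*x^2 + x*(-9*l - 9) + 56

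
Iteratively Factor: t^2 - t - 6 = (t + 2)*(t - 3)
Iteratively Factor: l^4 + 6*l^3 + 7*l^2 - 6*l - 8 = (l + 2)*(l^3 + 4*l^2 - l - 4) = (l - 1)*(l + 2)*(l^2 + 5*l + 4) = (l - 1)*(l + 2)*(l + 4)*(l + 1)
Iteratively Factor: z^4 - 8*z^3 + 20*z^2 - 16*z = (z - 2)*(z^3 - 6*z^2 + 8*z) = z*(z - 2)*(z^2 - 6*z + 8) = z*(z - 2)^2*(z - 4)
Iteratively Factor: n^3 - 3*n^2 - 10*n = (n + 2)*(n^2 - 5*n) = (n - 5)*(n + 2)*(n)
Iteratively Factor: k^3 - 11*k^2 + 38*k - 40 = (k - 5)*(k^2 - 6*k + 8) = (k - 5)*(k - 2)*(k - 4)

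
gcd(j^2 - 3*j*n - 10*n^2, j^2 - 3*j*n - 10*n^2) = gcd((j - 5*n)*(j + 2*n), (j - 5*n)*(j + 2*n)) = j^2 - 3*j*n - 10*n^2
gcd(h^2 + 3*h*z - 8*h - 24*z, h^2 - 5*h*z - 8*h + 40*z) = h - 8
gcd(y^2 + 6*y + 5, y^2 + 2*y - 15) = y + 5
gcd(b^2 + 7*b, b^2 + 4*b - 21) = b + 7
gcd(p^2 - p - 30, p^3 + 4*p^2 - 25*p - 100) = p + 5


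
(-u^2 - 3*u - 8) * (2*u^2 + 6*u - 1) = -2*u^4 - 12*u^3 - 33*u^2 - 45*u + 8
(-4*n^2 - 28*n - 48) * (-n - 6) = 4*n^3 + 52*n^2 + 216*n + 288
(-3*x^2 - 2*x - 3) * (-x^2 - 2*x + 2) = 3*x^4 + 8*x^3 + x^2 + 2*x - 6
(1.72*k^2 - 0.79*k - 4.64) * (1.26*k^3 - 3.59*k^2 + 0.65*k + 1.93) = 2.1672*k^5 - 7.1702*k^4 - 1.8923*k^3 + 19.4637*k^2 - 4.5407*k - 8.9552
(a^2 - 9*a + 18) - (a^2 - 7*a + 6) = 12 - 2*a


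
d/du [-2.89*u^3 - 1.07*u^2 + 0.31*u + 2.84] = -8.67*u^2 - 2.14*u + 0.31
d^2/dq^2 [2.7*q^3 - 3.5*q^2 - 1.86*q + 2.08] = 16.2*q - 7.0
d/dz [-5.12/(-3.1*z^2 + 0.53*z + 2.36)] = (2.7136 - 31.744*z)/(-3.1*z^2 + 0.53*z + 2.36)^2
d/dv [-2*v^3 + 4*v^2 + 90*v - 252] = -6*v^2 + 8*v + 90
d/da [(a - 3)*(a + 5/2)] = 2*a - 1/2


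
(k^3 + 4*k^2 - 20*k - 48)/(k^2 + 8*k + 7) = (k^3 + 4*k^2 - 20*k - 48)/(k^2 + 8*k + 7)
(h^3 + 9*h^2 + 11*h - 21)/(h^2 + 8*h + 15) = (h^2 + 6*h - 7)/(h + 5)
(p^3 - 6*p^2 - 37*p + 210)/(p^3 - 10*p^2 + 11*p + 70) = (p + 6)/(p + 2)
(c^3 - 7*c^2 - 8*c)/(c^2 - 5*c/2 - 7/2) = 2*c*(c - 8)/(2*c - 7)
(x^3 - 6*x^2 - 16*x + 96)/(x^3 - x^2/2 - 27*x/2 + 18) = 2*(x^2 - 10*x + 24)/(2*x^2 - 9*x + 9)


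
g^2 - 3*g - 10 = (g - 5)*(g + 2)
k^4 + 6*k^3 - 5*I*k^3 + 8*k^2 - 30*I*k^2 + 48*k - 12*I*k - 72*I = (k + 6)*(k - 6*I)*(k - I)*(k + 2*I)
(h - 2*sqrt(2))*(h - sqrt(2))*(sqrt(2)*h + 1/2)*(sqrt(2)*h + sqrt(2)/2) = 2*h^4 - 11*sqrt(2)*h^3/2 + h^3 - 11*sqrt(2)*h^2/4 + 5*h^2 + 5*h/2 + 2*sqrt(2)*h + sqrt(2)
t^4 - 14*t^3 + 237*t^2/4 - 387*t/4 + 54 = (t - 8)*(t - 3)*(t - 3/2)^2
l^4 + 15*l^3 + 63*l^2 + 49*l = l*(l + 1)*(l + 7)^2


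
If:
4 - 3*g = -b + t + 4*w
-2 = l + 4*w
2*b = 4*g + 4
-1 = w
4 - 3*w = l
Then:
No Solution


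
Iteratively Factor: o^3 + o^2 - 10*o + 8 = (o - 1)*(o^2 + 2*o - 8) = (o - 1)*(o + 4)*(o - 2)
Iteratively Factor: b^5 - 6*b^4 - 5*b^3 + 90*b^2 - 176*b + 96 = (b - 2)*(b^4 - 4*b^3 - 13*b^2 + 64*b - 48) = (b - 3)*(b - 2)*(b^3 - b^2 - 16*b + 16) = (b - 4)*(b - 3)*(b - 2)*(b^2 + 3*b - 4) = (b - 4)*(b - 3)*(b - 2)*(b - 1)*(b + 4)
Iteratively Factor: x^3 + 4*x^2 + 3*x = (x + 1)*(x^2 + 3*x) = (x + 1)*(x + 3)*(x)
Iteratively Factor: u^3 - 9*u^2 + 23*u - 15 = (u - 5)*(u^2 - 4*u + 3) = (u - 5)*(u - 3)*(u - 1)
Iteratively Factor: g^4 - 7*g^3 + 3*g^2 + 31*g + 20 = (g + 1)*(g^3 - 8*g^2 + 11*g + 20) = (g + 1)^2*(g^2 - 9*g + 20) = (g - 4)*(g + 1)^2*(g - 5)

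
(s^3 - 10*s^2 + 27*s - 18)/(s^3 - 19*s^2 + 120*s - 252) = (s^2 - 4*s + 3)/(s^2 - 13*s + 42)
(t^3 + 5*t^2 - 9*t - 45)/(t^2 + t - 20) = (t^2 - 9)/(t - 4)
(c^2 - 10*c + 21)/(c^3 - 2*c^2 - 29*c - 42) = (c - 3)/(c^2 + 5*c + 6)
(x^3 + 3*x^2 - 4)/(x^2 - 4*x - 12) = (x^2 + x - 2)/(x - 6)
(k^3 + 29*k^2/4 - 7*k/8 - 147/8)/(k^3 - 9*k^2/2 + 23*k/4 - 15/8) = (4*k^2 + 35*k + 49)/(4*k^2 - 12*k + 5)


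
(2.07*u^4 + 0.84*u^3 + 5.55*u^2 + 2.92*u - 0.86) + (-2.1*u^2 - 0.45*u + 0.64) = 2.07*u^4 + 0.84*u^3 + 3.45*u^2 + 2.47*u - 0.22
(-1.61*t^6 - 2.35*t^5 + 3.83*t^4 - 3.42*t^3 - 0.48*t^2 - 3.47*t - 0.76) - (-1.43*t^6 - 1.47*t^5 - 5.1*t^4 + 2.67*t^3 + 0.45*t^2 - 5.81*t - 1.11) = -0.18*t^6 - 0.88*t^5 + 8.93*t^4 - 6.09*t^3 - 0.93*t^2 + 2.34*t + 0.35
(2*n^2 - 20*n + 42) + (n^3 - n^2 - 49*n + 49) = n^3 + n^2 - 69*n + 91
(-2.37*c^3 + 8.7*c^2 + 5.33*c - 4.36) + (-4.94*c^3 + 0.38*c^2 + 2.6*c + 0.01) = -7.31*c^3 + 9.08*c^2 + 7.93*c - 4.35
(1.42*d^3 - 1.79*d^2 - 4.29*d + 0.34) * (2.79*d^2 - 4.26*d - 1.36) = 3.9618*d^5 - 11.0433*d^4 - 6.2749*d^3 + 21.6584*d^2 + 4.386*d - 0.4624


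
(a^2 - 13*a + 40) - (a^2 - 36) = 76 - 13*a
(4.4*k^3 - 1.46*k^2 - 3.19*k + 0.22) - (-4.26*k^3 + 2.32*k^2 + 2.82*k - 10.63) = 8.66*k^3 - 3.78*k^2 - 6.01*k + 10.85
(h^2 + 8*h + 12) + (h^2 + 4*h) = 2*h^2 + 12*h + 12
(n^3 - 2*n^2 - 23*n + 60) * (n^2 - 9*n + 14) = n^5 - 11*n^4 + 9*n^3 + 239*n^2 - 862*n + 840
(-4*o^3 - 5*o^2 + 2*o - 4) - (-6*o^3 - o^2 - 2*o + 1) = 2*o^3 - 4*o^2 + 4*o - 5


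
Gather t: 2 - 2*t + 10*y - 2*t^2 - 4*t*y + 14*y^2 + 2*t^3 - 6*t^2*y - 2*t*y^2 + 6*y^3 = 2*t^3 + t^2*(-6*y - 2) + t*(-2*y^2 - 4*y - 2) + 6*y^3 + 14*y^2 + 10*y + 2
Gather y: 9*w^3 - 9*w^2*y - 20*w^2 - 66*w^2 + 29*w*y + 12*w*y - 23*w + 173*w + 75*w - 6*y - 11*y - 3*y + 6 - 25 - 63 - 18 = 9*w^3 - 86*w^2 + 225*w + y*(-9*w^2 + 41*w - 20) - 100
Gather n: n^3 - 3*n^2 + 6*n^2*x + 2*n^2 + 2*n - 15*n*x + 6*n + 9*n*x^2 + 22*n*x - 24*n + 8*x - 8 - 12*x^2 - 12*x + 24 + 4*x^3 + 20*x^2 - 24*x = n^3 + n^2*(6*x - 1) + n*(9*x^2 + 7*x - 16) + 4*x^3 + 8*x^2 - 28*x + 16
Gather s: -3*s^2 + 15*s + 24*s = -3*s^2 + 39*s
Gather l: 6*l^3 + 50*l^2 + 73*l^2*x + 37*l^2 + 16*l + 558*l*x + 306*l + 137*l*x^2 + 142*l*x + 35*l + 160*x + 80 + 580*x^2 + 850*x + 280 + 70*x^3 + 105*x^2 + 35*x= 6*l^3 + l^2*(73*x + 87) + l*(137*x^2 + 700*x + 357) + 70*x^3 + 685*x^2 + 1045*x + 360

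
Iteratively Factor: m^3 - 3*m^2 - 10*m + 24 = (m - 2)*(m^2 - m - 12) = (m - 4)*(m - 2)*(m + 3)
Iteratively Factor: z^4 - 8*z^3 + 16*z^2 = (z)*(z^3 - 8*z^2 + 16*z) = z*(z - 4)*(z^2 - 4*z) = z*(z - 4)^2*(z)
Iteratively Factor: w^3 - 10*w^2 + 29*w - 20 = (w - 5)*(w^2 - 5*w + 4) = (w - 5)*(w - 4)*(w - 1)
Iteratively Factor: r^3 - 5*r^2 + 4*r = (r - 4)*(r^2 - r) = (r - 4)*(r - 1)*(r)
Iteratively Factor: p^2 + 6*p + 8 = (p + 2)*(p + 4)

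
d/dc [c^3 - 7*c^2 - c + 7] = 3*c^2 - 14*c - 1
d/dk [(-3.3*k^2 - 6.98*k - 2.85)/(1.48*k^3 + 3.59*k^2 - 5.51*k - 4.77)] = (4.884*k^4 + 20.6608*k^3 + 55.8952*k^2 + 51.945*k + 17.5911)/(2.1904*k^6 + 10.6264*k^5 - 3.4215*k^4 - 53.681*k^3 - 3.8885*k^2 + 52.5654*k + 22.7529)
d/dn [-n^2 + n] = 1 - 2*n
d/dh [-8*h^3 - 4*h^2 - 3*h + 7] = -24*h^2 - 8*h - 3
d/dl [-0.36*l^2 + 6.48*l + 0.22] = 6.48 - 0.72*l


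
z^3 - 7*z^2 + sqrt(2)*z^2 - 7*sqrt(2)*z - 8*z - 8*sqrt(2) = (z - 8)*(z + 1)*(z + sqrt(2))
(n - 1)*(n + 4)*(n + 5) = n^3 + 8*n^2 + 11*n - 20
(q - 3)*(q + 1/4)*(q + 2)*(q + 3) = q^4 + 9*q^3/4 - 17*q^2/2 - 81*q/4 - 9/2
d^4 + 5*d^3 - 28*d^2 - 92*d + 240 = (d - 4)*(d - 2)*(d + 5)*(d + 6)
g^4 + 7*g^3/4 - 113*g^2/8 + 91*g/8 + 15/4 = (g - 2)*(g - 3/2)*(g + 1/4)*(g + 5)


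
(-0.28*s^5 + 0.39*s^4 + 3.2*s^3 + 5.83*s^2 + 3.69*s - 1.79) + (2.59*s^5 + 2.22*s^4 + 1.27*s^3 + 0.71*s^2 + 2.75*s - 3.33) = 2.31*s^5 + 2.61*s^4 + 4.47*s^3 + 6.54*s^2 + 6.44*s - 5.12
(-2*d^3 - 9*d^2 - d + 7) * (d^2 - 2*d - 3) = -2*d^5 - 5*d^4 + 23*d^3 + 36*d^2 - 11*d - 21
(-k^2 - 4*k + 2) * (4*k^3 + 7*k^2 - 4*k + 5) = -4*k^5 - 23*k^4 - 16*k^3 + 25*k^2 - 28*k + 10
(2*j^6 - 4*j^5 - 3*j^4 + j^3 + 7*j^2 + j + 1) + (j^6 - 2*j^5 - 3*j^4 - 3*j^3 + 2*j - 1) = 3*j^6 - 6*j^5 - 6*j^4 - 2*j^3 + 7*j^2 + 3*j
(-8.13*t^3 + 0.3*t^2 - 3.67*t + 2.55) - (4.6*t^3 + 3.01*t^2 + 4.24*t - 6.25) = -12.73*t^3 - 2.71*t^2 - 7.91*t + 8.8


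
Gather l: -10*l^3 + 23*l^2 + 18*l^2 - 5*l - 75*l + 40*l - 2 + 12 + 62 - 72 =-10*l^3 + 41*l^2 - 40*l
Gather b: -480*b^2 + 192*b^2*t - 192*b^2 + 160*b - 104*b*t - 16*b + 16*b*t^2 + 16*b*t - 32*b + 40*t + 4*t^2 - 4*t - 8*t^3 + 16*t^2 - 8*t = b^2*(192*t - 672) + b*(16*t^2 - 88*t + 112) - 8*t^3 + 20*t^2 + 28*t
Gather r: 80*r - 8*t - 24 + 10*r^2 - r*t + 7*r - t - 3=10*r^2 + r*(87 - t) - 9*t - 27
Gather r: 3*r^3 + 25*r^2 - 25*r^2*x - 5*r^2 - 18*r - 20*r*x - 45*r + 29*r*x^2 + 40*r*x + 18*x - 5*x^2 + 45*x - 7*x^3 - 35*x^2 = 3*r^3 + r^2*(20 - 25*x) + r*(29*x^2 + 20*x - 63) - 7*x^3 - 40*x^2 + 63*x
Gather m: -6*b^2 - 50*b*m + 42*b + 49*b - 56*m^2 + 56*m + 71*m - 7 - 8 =-6*b^2 + 91*b - 56*m^2 + m*(127 - 50*b) - 15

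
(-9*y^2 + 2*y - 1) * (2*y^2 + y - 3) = -18*y^4 - 5*y^3 + 27*y^2 - 7*y + 3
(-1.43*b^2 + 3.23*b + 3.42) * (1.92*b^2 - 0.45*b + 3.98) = -2.7456*b^4 + 6.8451*b^3 - 0.5785*b^2 + 11.3164*b + 13.6116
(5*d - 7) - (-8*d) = 13*d - 7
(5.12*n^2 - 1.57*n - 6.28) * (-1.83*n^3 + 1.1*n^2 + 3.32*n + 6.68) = -9.3696*n^5 + 8.5051*n^4 + 26.7638*n^3 + 22.0812*n^2 - 31.3372*n - 41.9504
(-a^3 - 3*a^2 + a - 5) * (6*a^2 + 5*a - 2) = -6*a^5 - 23*a^4 - 7*a^3 - 19*a^2 - 27*a + 10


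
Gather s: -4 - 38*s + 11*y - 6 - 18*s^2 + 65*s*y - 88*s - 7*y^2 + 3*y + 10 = -18*s^2 + s*(65*y - 126) - 7*y^2 + 14*y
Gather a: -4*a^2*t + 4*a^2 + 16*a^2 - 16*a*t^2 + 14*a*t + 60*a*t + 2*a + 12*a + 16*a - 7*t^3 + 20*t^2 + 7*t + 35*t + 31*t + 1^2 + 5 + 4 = a^2*(20 - 4*t) + a*(-16*t^2 + 74*t + 30) - 7*t^3 + 20*t^2 + 73*t + 10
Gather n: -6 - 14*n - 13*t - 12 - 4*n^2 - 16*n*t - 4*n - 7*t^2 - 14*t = -4*n^2 + n*(-16*t - 18) - 7*t^2 - 27*t - 18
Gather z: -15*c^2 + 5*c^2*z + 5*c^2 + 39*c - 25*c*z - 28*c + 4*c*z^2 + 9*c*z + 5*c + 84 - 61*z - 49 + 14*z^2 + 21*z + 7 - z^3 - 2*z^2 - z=-10*c^2 + 16*c - z^3 + z^2*(4*c + 12) + z*(5*c^2 - 16*c - 41) + 42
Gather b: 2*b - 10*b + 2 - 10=-8*b - 8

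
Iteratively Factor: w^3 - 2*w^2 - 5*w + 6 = (w - 1)*(w^2 - w - 6) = (w - 1)*(w + 2)*(w - 3)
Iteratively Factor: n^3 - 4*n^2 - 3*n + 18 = (n + 2)*(n^2 - 6*n + 9) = (n - 3)*(n + 2)*(n - 3)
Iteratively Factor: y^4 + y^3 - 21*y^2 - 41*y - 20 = (y + 1)*(y^3 - 21*y - 20) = (y - 5)*(y + 1)*(y^2 + 5*y + 4) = (y - 5)*(y + 1)^2*(y + 4)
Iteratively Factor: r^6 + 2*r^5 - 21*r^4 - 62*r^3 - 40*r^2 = (r - 5)*(r^5 + 7*r^4 + 14*r^3 + 8*r^2) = (r - 5)*(r + 2)*(r^4 + 5*r^3 + 4*r^2) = r*(r - 5)*(r + 2)*(r^3 + 5*r^2 + 4*r) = r*(r - 5)*(r + 1)*(r + 2)*(r^2 + 4*r) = r^2*(r - 5)*(r + 1)*(r + 2)*(r + 4)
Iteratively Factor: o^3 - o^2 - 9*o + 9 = (o - 1)*(o^2 - 9) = (o - 1)*(o + 3)*(o - 3)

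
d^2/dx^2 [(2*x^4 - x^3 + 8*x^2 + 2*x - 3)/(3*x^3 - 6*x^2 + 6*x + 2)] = 4*(45*x^6 - 72*x^5 - 261*x^4 + 282*x^3 - 129*x^2 + 219*x - 68)/(27*x^9 - 162*x^8 + 486*x^7 - 810*x^6 + 756*x^5 - 216*x^4 - 180*x^3 + 144*x^2 + 72*x + 8)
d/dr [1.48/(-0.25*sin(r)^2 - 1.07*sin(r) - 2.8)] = (0.74*sin(r) + 1.5836)*cos(r)/(0.25*sin(r)^2 + 1.07*sin(r) + 2.8)^2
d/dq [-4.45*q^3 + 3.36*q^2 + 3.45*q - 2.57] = -13.35*q^2 + 6.72*q + 3.45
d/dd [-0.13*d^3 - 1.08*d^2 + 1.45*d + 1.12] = -0.39*d^2 - 2.16*d + 1.45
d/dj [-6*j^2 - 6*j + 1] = -12*j - 6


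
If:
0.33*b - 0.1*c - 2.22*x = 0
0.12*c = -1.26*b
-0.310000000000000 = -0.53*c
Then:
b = -0.06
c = 0.58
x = -0.03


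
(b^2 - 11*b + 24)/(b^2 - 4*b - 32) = (b - 3)/(b + 4)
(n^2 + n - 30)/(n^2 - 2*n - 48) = (n - 5)/(n - 8)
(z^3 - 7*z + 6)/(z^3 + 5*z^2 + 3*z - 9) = (z - 2)/(z + 3)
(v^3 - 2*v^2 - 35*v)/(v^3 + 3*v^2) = (v^2 - 2*v - 35)/(v*(v + 3))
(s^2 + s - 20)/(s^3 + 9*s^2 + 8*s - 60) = (s - 4)/(s^2 + 4*s - 12)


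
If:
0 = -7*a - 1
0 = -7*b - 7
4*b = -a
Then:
No Solution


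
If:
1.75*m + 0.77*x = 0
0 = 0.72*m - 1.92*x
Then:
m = 0.00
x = 0.00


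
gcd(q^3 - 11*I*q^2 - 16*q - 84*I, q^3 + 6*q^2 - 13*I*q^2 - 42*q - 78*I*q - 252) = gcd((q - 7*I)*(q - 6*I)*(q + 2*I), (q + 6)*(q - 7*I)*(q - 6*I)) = q^2 - 13*I*q - 42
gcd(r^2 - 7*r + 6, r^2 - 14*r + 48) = r - 6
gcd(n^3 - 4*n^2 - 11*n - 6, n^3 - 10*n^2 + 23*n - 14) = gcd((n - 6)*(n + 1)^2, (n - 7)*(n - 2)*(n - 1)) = 1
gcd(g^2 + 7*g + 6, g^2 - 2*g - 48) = g + 6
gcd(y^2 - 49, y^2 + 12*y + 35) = y + 7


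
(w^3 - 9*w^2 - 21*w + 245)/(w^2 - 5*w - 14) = (w^2 - 2*w - 35)/(w + 2)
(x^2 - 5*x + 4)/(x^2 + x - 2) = (x - 4)/(x + 2)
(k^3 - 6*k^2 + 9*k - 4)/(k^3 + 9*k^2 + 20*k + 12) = (k^3 - 6*k^2 + 9*k - 4)/(k^3 + 9*k^2 + 20*k + 12)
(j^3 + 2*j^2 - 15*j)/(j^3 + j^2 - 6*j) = (j^2 + 2*j - 15)/(j^2 + j - 6)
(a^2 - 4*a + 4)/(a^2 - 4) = (a - 2)/(a + 2)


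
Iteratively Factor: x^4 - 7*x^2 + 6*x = (x - 1)*(x^3 + x^2 - 6*x) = (x - 2)*(x - 1)*(x^2 + 3*x) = x*(x - 2)*(x - 1)*(x + 3)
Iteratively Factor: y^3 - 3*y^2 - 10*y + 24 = (y - 4)*(y^2 + y - 6) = (y - 4)*(y - 2)*(y + 3)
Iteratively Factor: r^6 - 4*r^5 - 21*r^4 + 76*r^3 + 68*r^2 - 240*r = (r + 2)*(r^5 - 6*r^4 - 9*r^3 + 94*r^2 - 120*r) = (r - 3)*(r + 2)*(r^4 - 3*r^3 - 18*r^2 + 40*r) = (r - 3)*(r - 2)*(r + 2)*(r^3 - r^2 - 20*r) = (r - 5)*(r - 3)*(r - 2)*(r + 2)*(r^2 + 4*r) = (r - 5)*(r - 3)*(r - 2)*(r + 2)*(r + 4)*(r)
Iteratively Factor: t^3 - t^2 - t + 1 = (t + 1)*(t^2 - 2*t + 1) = (t - 1)*(t + 1)*(t - 1)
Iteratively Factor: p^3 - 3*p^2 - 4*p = (p + 1)*(p^2 - 4*p) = (p - 4)*(p + 1)*(p)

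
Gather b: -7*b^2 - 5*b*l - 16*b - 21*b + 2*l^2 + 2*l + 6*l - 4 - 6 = -7*b^2 + b*(-5*l - 37) + 2*l^2 + 8*l - 10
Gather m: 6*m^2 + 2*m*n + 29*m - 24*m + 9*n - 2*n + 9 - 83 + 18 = 6*m^2 + m*(2*n + 5) + 7*n - 56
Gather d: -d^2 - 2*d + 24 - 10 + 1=-d^2 - 2*d + 15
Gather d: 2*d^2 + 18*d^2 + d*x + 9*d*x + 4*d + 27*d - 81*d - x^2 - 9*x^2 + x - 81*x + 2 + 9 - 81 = 20*d^2 + d*(10*x - 50) - 10*x^2 - 80*x - 70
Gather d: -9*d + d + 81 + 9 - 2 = 88 - 8*d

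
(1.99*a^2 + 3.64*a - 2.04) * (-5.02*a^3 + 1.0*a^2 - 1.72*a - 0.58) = -9.9898*a^5 - 16.2828*a^4 + 10.458*a^3 - 9.455*a^2 + 1.3976*a + 1.1832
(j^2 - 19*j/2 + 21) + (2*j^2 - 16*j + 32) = 3*j^2 - 51*j/2 + 53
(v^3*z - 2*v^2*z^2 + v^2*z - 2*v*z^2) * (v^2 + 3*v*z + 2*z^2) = v^5*z + v^4*z^2 + v^4*z - 4*v^3*z^3 + v^3*z^2 - 4*v^2*z^4 - 4*v^2*z^3 - 4*v*z^4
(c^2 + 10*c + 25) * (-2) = -2*c^2 - 20*c - 50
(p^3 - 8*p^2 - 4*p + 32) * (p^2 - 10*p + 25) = p^5 - 18*p^4 + 101*p^3 - 128*p^2 - 420*p + 800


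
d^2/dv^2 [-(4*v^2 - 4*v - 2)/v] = 4/v^3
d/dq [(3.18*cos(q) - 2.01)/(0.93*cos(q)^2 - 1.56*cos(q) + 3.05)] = (2.9574*cos(q)^2 - 3.7386*cos(q) - 6.5634)*sin(q)/(0.8649*cos(q)^4 - 2.9016*cos(q)^3 + 8.1066*cos(q)^2 - 9.516*cos(q) + 9.3025)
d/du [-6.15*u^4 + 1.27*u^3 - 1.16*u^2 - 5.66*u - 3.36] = -24.6*u^3 + 3.81*u^2 - 2.32*u - 5.66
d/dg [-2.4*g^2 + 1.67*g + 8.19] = 1.67 - 4.8*g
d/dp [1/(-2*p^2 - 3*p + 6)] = (4*p + 3)/(2*p^2 + 3*p - 6)^2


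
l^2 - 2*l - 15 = (l - 5)*(l + 3)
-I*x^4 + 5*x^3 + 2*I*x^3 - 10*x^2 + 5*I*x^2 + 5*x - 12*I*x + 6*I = (x - 1)*(x + 2*I)*(x + 3*I)*(-I*x + I)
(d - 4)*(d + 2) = d^2 - 2*d - 8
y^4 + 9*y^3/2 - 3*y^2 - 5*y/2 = y*(y - 1)*(y + 1/2)*(y + 5)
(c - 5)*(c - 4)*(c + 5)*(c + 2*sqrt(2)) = c^4 - 4*c^3 + 2*sqrt(2)*c^3 - 25*c^2 - 8*sqrt(2)*c^2 - 50*sqrt(2)*c + 100*c + 200*sqrt(2)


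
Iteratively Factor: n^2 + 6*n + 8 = (n + 4)*(n + 2)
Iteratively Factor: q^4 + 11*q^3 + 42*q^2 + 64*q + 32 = (q + 2)*(q^3 + 9*q^2 + 24*q + 16) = (q + 2)*(q + 4)*(q^2 + 5*q + 4) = (q + 1)*(q + 2)*(q + 4)*(q + 4)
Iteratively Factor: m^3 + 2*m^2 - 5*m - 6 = (m - 2)*(m^2 + 4*m + 3) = (m - 2)*(m + 3)*(m + 1)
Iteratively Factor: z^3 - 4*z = (z)*(z^2 - 4) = z*(z - 2)*(z + 2)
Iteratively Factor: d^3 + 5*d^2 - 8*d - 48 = (d + 4)*(d^2 + d - 12) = (d - 3)*(d + 4)*(d + 4)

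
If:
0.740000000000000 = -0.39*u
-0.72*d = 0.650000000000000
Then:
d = -0.90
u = -1.90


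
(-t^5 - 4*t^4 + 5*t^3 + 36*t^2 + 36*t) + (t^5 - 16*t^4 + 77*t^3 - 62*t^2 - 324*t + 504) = -20*t^4 + 82*t^3 - 26*t^2 - 288*t + 504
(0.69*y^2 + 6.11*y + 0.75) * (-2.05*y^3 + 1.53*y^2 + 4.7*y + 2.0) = -1.4145*y^5 - 11.4698*y^4 + 11.0538*y^3 + 31.2445*y^2 + 15.745*y + 1.5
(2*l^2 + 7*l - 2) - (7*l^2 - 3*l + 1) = -5*l^2 + 10*l - 3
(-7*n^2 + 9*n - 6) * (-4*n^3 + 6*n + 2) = 28*n^5 - 36*n^4 - 18*n^3 + 40*n^2 - 18*n - 12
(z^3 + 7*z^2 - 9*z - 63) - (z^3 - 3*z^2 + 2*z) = 10*z^2 - 11*z - 63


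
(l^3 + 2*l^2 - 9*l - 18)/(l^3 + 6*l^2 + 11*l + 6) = (l - 3)/(l + 1)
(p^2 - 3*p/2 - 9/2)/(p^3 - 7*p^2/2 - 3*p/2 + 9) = 1/(p - 2)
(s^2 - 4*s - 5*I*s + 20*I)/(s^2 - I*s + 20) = (s - 4)/(s + 4*I)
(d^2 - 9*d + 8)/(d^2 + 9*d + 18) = (d^2 - 9*d + 8)/(d^2 + 9*d + 18)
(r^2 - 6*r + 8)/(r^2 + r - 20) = (r - 2)/(r + 5)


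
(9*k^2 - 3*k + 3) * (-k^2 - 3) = -9*k^4 + 3*k^3 - 30*k^2 + 9*k - 9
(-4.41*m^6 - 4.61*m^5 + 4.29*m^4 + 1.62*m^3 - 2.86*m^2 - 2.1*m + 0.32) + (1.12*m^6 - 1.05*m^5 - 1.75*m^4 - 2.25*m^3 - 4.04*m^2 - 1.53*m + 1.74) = -3.29*m^6 - 5.66*m^5 + 2.54*m^4 - 0.63*m^3 - 6.9*m^2 - 3.63*m + 2.06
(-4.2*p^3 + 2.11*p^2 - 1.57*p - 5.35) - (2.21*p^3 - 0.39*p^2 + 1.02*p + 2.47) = -6.41*p^3 + 2.5*p^2 - 2.59*p - 7.82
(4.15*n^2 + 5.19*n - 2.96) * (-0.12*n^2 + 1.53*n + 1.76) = -0.498*n^4 + 5.7267*n^3 + 15.5999*n^2 + 4.6056*n - 5.2096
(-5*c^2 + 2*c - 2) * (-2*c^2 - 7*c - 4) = 10*c^4 + 31*c^3 + 10*c^2 + 6*c + 8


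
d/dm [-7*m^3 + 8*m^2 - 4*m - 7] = -21*m^2 + 16*m - 4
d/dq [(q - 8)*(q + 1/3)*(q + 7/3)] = 3*q^2 - 32*q/3 - 185/9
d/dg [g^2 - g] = 2*g - 1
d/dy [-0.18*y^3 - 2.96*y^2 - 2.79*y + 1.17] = -0.54*y^2 - 5.92*y - 2.79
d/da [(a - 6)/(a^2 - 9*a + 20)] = (a^2 - 9*a - (a - 6)*(2*a - 9) + 20)/(a^2 - 9*a + 20)^2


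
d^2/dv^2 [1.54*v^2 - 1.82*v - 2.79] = 3.08000000000000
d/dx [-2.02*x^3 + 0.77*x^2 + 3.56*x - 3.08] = -6.06*x^2 + 1.54*x + 3.56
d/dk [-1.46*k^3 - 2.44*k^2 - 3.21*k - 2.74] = -4.38*k^2 - 4.88*k - 3.21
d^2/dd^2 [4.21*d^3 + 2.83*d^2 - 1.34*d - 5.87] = 25.26*d + 5.66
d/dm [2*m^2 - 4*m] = 4*m - 4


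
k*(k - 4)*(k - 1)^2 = k^4 - 6*k^3 + 9*k^2 - 4*k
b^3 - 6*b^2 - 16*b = b*(b - 8)*(b + 2)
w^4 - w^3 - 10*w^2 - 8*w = w*(w - 4)*(w + 1)*(w + 2)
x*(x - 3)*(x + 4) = x^3 + x^2 - 12*x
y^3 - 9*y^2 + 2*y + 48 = (y - 8)*(y - 3)*(y + 2)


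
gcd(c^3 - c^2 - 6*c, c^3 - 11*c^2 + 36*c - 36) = c - 3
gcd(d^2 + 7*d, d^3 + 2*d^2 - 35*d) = d^2 + 7*d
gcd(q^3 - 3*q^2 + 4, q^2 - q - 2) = q^2 - q - 2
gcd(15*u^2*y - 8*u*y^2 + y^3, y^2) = y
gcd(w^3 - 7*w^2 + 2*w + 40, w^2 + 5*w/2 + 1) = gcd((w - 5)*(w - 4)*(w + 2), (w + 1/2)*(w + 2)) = w + 2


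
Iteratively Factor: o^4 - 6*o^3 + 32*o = (o - 4)*(o^3 - 2*o^2 - 8*o) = (o - 4)^2*(o^2 + 2*o) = (o - 4)^2*(o + 2)*(o)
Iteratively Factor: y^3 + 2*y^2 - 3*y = (y - 1)*(y^2 + 3*y) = y*(y - 1)*(y + 3)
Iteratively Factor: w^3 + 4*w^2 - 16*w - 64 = (w + 4)*(w^2 - 16) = (w + 4)^2*(w - 4)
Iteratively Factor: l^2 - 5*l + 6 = (l - 2)*(l - 3)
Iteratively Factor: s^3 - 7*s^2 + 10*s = (s - 5)*(s^2 - 2*s) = s*(s - 5)*(s - 2)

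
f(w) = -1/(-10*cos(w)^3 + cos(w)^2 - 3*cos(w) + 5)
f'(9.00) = 0.05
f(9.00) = -0.06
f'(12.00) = -1.52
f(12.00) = 0.35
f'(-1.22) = -0.41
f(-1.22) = -0.27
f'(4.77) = -0.13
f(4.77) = -0.21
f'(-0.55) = -1.32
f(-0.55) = 0.33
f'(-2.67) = -0.05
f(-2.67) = -0.06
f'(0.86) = 22.95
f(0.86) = -1.45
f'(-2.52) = -0.08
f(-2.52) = -0.07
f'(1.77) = 0.14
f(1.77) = -0.18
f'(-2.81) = -0.03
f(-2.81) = -0.06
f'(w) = -(-30*sin(w)*cos(w)^2 + 2*sin(w)*cos(w) - 3*sin(w))/(-10*cos(w)^3 + cos(w)^2 - 3*cos(w) + 5)^2 = (30*cos(w)^2 - 2*cos(w) + 3)*sin(w)/(10*cos(w)^3 - cos(w)^2 + 3*cos(w) - 5)^2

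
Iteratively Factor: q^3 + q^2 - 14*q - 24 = (q - 4)*(q^2 + 5*q + 6) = (q - 4)*(q + 3)*(q + 2)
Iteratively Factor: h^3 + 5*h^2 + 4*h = (h + 1)*(h^2 + 4*h) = (h + 1)*(h + 4)*(h)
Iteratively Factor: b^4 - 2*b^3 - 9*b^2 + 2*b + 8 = (b + 1)*(b^3 - 3*b^2 - 6*b + 8) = (b - 1)*(b + 1)*(b^2 - 2*b - 8) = (b - 1)*(b + 1)*(b + 2)*(b - 4)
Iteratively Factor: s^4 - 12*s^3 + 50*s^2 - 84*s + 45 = (s - 5)*(s^3 - 7*s^2 + 15*s - 9) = (s - 5)*(s - 3)*(s^2 - 4*s + 3) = (s - 5)*(s - 3)^2*(s - 1)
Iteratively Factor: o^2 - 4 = (o + 2)*(o - 2)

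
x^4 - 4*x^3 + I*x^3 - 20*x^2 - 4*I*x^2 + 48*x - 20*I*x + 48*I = (x - 6)*(x - 2)*(x + 4)*(x + I)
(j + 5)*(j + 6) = j^2 + 11*j + 30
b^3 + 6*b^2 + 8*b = b*(b + 2)*(b + 4)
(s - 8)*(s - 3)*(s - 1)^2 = s^4 - 13*s^3 + 47*s^2 - 59*s + 24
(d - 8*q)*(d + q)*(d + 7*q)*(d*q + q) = d^4*q + d^3*q - 57*d^2*q^3 - 56*d*q^4 - 57*d*q^3 - 56*q^4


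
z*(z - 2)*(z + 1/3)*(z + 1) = z^4 - 2*z^3/3 - 7*z^2/3 - 2*z/3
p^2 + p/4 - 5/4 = (p - 1)*(p + 5/4)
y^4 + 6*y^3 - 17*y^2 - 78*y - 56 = (y - 4)*(y + 1)*(y + 2)*(y + 7)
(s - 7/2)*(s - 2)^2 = s^3 - 15*s^2/2 + 18*s - 14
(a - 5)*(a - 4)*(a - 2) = a^3 - 11*a^2 + 38*a - 40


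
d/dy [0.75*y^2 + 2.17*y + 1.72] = 1.5*y + 2.17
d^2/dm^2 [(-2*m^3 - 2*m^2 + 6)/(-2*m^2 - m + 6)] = 4*(11*m^3 - 18*m^2 + 90*m - 3)/(8*m^6 + 12*m^5 - 66*m^4 - 71*m^3 + 198*m^2 + 108*m - 216)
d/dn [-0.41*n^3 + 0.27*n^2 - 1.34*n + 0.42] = -1.23*n^2 + 0.54*n - 1.34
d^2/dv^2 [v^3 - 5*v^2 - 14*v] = 6*v - 10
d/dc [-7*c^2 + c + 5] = 1 - 14*c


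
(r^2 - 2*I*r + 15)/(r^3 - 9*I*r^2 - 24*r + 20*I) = (r + 3*I)/(r^2 - 4*I*r - 4)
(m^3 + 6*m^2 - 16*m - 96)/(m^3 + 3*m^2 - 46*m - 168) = (m - 4)/(m - 7)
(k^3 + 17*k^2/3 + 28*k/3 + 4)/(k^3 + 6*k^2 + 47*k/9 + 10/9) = 3*(k^2 + 5*k + 6)/(3*k^2 + 16*k + 5)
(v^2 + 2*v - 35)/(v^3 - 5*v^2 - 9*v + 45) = (v + 7)/(v^2 - 9)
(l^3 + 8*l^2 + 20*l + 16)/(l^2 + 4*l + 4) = l + 4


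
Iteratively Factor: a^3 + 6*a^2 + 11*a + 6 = (a + 2)*(a^2 + 4*a + 3) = (a + 2)*(a + 3)*(a + 1)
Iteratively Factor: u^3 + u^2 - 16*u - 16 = (u + 1)*(u^2 - 16) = (u - 4)*(u + 1)*(u + 4)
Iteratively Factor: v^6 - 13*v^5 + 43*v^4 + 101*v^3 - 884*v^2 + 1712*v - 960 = (v + 4)*(v^5 - 17*v^4 + 111*v^3 - 343*v^2 + 488*v - 240) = (v - 1)*(v + 4)*(v^4 - 16*v^3 + 95*v^2 - 248*v + 240) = (v - 5)*(v - 1)*(v + 4)*(v^3 - 11*v^2 + 40*v - 48) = (v - 5)*(v - 3)*(v - 1)*(v + 4)*(v^2 - 8*v + 16) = (v - 5)*(v - 4)*(v - 3)*(v - 1)*(v + 4)*(v - 4)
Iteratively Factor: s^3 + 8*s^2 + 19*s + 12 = (s + 3)*(s^2 + 5*s + 4) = (s + 3)*(s + 4)*(s + 1)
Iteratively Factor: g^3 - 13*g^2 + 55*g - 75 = (g - 3)*(g^2 - 10*g + 25) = (g - 5)*(g - 3)*(g - 5)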